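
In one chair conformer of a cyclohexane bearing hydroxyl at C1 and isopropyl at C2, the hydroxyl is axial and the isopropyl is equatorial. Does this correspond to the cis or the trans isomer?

cis

C1 and C2 have opposite parity, so their axial bonds point in opposite directions.
With opposite-parity carbons, two substituents on the same face are one axial and one equatorial; opposite faces give both axial or both equatorial.
Here the groups are axial/equatorial → same face → cis.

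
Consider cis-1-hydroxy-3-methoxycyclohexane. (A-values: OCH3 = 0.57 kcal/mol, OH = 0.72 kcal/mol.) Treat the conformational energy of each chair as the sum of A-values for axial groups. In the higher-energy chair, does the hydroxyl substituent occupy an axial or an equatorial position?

C1 and C3 have the same parity, so for the cis isomer the two substituents are e,e in one chair and a,a in the other.
Chair I (methoxy axial, hydroxyl axial): E = 1.29 kcal/mol.
Chair II (methoxy equatorial, hydroxyl equatorial): E = 0.00 kcal/mol.
Chair I is the less stable (higher-energy) conformer, and in that chair the hydroxyl group is axial.

axial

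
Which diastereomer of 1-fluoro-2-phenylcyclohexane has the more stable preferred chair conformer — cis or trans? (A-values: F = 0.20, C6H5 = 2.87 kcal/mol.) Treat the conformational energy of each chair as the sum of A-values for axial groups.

At 1,2 positions (parity opposite): cis → (a,e or e,a); trans → (e,e or a,a).
Best chair for cis: E = 0.20 kcal/mol; best chair for trans: E = 0.00 kcal/mol.
The trans isomer is lower by 0.20 kcal/mol.

trans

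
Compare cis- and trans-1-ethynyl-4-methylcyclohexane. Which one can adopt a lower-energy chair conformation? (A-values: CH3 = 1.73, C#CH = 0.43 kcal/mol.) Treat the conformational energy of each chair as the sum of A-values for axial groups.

At 1,4 positions (parity opposite): cis → (a,e or e,a); trans → (e,e or a,a).
Best chair for cis: E = 0.43 kcal/mol; best chair for trans: E = 0.00 kcal/mol.
The trans isomer is lower by 0.43 kcal/mol.

trans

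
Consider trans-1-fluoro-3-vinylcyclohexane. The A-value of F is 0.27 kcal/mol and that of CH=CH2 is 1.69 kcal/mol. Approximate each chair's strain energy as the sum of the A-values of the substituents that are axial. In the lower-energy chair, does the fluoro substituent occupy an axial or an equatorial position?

axial

C1 and C3 have the same parity, so for the trans isomer the two substituents are one axial and one equatorial in each chair.
Chair I (fluoro axial, vinyl equatorial): E = 0.27 kcal/mol.
Chair II (fluoro equatorial, vinyl axial): E = 1.69 kcal/mol.
Chair I is the more stable (lower-energy) conformer, and in that chair the fluoro group is axial.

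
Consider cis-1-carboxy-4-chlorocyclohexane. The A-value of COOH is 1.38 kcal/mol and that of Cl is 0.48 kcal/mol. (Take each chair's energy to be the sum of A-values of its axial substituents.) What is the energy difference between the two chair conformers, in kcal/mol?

0.90 kcal/mol

C1 and C4 have opposite parity, so for the cis isomer the two substituents are one axial and one equatorial in each chair.
Chair I (carboxyl axial, chloro equatorial): E = 1.38 kcal/mol.
Chair II (carboxyl equatorial, chloro axial): E = 0.48 kcal/mol.
ΔE = 1.38 − 0.48 = 0.90 kcal/mol; chair II is more stable.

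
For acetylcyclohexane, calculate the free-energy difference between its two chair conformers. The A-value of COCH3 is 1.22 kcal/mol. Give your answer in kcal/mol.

A monosubstituted cyclohexane has one chair with the acetyl group axial (E = A = 1.22 kcal/mol) and one with it equatorial (E = 0).
ΔE = 1.22 − 0 = 1.22 kcal/mol.

1.22 kcal/mol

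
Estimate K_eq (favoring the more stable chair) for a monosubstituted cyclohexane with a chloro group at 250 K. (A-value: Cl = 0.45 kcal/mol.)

One chair has the chloro group axial (E = 0.45 kcal/mol) and the other has it equatorial (E = 0).
ΔG = 0.45 kcal/mol between the two chairs.
K = exp(ΔG/RT) with R = 1.987×10⁻³ kcal mol⁻¹ K⁻¹ and T = 250 K gives K ≈ 2.47.

K ≈ 2.47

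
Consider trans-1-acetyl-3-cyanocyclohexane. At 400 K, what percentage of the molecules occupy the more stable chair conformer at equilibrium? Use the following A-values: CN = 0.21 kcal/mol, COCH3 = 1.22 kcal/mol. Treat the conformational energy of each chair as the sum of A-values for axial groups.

78.1%

C1 and C3 have the same parity, so for the trans isomer the two substituents are one axial and one equatorial in each chair.
Chair I (cyano axial, acetyl equatorial): E = 0.21 kcal/mol; chair II (cyano equatorial, acetyl axial): E = 1.22 kcal/mol.
ΔG = 1.01 kcal/mol between the two chairs.
K = exp(ΔG/RT) with R = 1.987×10⁻³ kcal mol⁻¹ K⁻¹ and T = 400 K gives K ≈ 3.56.
Fraction in the lower-energy chair = K/(K+1) = 78.1%.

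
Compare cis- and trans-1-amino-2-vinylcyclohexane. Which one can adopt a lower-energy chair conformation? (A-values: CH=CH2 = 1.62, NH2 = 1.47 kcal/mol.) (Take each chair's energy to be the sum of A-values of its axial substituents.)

At 1,2 positions (parity opposite): cis → (a,e or e,a); trans → (e,e or a,a).
Best chair for cis: E = 1.47 kcal/mol; best chair for trans: E = 0.00 kcal/mol.
The trans isomer is lower by 1.47 kcal/mol.

trans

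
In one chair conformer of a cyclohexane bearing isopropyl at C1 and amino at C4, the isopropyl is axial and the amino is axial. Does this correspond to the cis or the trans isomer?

C1 and C4 have opposite parity, so their axial bonds point in opposite directions.
With opposite-parity carbons, two substituents on the same face are one axial and one equatorial; opposite faces give both axial or both equatorial.
Here the groups are axial/axial → opposite face → trans.

trans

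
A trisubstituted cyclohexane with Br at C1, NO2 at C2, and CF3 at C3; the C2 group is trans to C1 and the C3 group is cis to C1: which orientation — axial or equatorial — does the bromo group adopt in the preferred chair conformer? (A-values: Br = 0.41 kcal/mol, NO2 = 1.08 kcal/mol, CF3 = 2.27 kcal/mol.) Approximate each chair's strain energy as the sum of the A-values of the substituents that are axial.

equatorial

Chair I (bromo axial, nitro axial, trifluoromethyl axial): E = 3.76 kcal/mol.
Chair II (bromo equatorial, nitro equatorial, trifluoromethyl equatorial): E = 0.00 kcal/mol.
Chair II is the more stable (lower-energy) conformer, and in that chair the bromo group is equatorial.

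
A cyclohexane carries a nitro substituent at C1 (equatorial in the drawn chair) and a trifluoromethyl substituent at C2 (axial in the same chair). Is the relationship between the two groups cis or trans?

C1 and C2 have opposite parity, so their axial bonds point in opposite directions.
With opposite-parity carbons, two substituents on the same face are one axial and one equatorial; opposite faces give both axial or both equatorial.
Here the groups are equatorial/axial → same face → cis.

cis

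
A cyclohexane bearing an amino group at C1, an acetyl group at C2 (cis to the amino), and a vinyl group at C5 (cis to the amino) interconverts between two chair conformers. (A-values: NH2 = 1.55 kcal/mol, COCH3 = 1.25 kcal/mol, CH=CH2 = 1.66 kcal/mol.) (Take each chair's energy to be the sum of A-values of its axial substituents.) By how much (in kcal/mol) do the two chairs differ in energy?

Chair I (amino axial, acetyl equatorial, vinyl axial): E = 3.21 kcal/mol.
Chair II (amino equatorial, acetyl axial, vinyl equatorial): E = 1.25 kcal/mol.
ΔE = 3.21 − 1.25 = 1.96 kcal/mol; chair II is more stable.

1.96 kcal/mol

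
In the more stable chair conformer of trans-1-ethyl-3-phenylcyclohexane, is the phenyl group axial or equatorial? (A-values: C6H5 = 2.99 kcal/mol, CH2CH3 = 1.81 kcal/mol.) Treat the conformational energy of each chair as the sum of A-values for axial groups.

C1 and C3 have the same parity, so for the trans isomer the two substituents are one axial and one equatorial in each chair.
Chair I (phenyl axial, ethyl equatorial): E = 2.99 kcal/mol.
Chair II (phenyl equatorial, ethyl axial): E = 1.81 kcal/mol.
Chair II is the more stable (lower-energy) conformer, and in that chair the phenyl group is equatorial.

equatorial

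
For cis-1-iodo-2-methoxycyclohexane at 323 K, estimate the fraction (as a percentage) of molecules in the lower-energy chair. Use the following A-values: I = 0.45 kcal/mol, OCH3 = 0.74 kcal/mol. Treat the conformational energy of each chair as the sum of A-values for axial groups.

61.1%

C1 and C2 have opposite parity, so for the cis isomer the two substituents are one axial and one equatorial in each chair.
Chair I (iodo axial, methoxy equatorial): E = 0.45 kcal/mol; chair II (iodo equatorial, methoxy axial): E = 0.74 kcal/mol.
ΔG = 0.29 kcal/mol between the two chairs.
K = exp(ΔG/RT) with R = 1.987×10⁻³ kcal mol⁻¹ K⁻¹ and T = 323 K gives K ≈ 1.57.
Fraction in the lower-energy chair = K/(K+1) = 61.1%.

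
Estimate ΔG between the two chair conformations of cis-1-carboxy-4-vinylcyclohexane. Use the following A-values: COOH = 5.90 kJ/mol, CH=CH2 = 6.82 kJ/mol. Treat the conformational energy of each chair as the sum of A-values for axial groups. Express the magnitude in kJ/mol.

0.92 kJ/mol

C1 and C4 have opposite parity, so for the cis isomer the two substituents are one axial and one equatorial in each chair.
Chair I (carboxyl axial, vinyl equatorial): E = 5.90 kJ/mol.
Chair II (carboxyl equatorial, vinyl axial): E = 6.82 kJ/mol.
ΔE = 6.82 − 5.90 = 0.92 kJ/mol; chair I is more stable.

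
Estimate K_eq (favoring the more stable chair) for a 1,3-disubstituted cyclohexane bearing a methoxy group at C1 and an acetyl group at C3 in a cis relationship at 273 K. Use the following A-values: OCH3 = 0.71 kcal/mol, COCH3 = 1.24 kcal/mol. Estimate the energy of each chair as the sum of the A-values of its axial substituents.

C1 and C3 have the same parity, so for the cis isomer the two substituents are e,e in one chair and a,a in the other.
Chair I (methoxy axial, acetyl axial): E = 1.95 kcal/mol; chair II (methoxy equatorial, acetyl equatorial): E = 0.00 kcal/mol.
ΔG = 1.95 kcal/mol between the two chairs.
K = exp(ΔG/RT) with R = 1.987×10⁻³ kcal mol⁻¹ K⁻¹ and T = 273 K gives K ≈ 36.4.

K ≈ 36.4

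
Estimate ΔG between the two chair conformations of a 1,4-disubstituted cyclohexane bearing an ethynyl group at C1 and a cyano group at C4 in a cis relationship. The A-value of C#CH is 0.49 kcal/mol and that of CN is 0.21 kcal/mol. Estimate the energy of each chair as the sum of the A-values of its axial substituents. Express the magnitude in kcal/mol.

0.28 kcal/mol

C1 and C4 have opposite parity, so for the cis isomer the two substituents are one axial and one equatorial in each chair.
Chair I (ethynyl axial, cyano equatorial): E = 0.49 kcal/mol.
Chair II (ethynyl equatorial, cyano axial): E = 0.21 kcal/mol.
ΔE = 0.49 − 0.21 = 0.28 kcal/mol; chair II is more stable.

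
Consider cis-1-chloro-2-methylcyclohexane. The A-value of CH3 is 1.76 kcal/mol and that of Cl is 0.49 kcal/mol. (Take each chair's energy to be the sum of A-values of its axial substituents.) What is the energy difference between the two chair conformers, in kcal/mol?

C1 and C2 have opposite parity, so for the cis isomer the two substituents are one axial and one equatorial in each chair.
Chair I (methyl axial, chloro equatorial): E = 1.76 kcal/mol.
Chair II (methyl equatorial, chloro axial): E = 0.49 kcal/mol.
ΔE = 1.76 − 0.49 = 1.27 kcal/mol; chair II is more stable.

1.27 kcal/mol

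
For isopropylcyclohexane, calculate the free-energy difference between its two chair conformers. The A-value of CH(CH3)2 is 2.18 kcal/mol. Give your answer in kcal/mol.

A monosubstituted cyclohexane has one chair with the isopropyl group axial (E = A = 2.18 kcal/mol) and one with it equatorial (E = 0).
ΔE = 2.18 − 0 = 2.18 kcal/mol.

2.18 kcal/mol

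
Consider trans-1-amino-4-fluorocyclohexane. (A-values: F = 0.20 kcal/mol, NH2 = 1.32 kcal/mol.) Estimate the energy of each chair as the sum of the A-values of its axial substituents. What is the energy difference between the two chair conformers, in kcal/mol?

C1 and C4 have opposite parity, so for the trans isomer the two substituents are e,e in one chair and a,a in the other.
Chair I (fluoro axial, amino axial): E = 1.52 kcal/mol.
Chair II (fluoro equatorial, amino equatorial): E = 0.00 kcal/mol.
ΔE = 1.52 − 0.00 = 1.52 kcal/mol; chair II is more stable.

1.52 kcal/mol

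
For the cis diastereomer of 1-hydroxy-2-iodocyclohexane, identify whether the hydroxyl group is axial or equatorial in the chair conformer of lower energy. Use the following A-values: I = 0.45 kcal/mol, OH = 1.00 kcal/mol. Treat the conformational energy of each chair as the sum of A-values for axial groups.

equatorial

C1 and C2 have opposite parity, so for the cis isomer the two substituents are one axial and one equatorial in each chair.
Chair I (iodo axial, hydroxyl equatorial): E = 0.45 kcal/mol.
Chair II (iodo equatorial, hydroxyl axial): E = 1.00 kcal/mol.
Chair I is the more stable (lower-energy) conformer, and in that chair the hydroxyl group is equatorial.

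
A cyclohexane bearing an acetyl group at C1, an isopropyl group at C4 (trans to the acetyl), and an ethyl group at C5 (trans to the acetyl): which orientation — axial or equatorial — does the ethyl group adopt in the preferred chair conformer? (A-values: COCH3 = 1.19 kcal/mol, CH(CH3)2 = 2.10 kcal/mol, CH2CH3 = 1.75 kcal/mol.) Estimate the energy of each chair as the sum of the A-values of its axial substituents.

axial

Chair I (acetyl axial, isopropyl axial, ethyl equatorial): E = 3.29 kcal/mol.
Chair II (acetyl equatorial, isopropyl equatorial, ethyl axial): E = 1.75 kcal/mol.
Chair II is the more stable (lower-energy) conformer, and in that chair the ethyl group is axial.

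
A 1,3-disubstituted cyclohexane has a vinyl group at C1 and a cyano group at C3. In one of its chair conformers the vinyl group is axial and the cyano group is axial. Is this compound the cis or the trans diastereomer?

cis

C1 and C3 have the same parity, so their axial bonds point in the same direction.
With same-parity carbons, two substituents on the same face are both axial or both equatorial; opposite faces give one of each.
Here the groups are axial/axial → same face → cis.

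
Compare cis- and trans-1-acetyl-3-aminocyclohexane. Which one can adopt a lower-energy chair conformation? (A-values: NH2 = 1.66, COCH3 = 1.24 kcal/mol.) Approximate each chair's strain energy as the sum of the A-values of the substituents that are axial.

At 1,3 positions (parity same): cis → (e,e or a,a); trans → (a,e or e,a).
Best chair for cis: E = 0.00 kcal/mol; best chair for trans: E = 1.24 kcal/mol.
The cis isomer is lower by 1.24 kcal/mol.

cis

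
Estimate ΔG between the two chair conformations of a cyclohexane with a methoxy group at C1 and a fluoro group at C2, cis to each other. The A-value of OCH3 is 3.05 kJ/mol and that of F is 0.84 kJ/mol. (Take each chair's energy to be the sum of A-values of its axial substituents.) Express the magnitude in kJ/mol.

2.21 kJ/mol

C1 and C2 have opposite parity, so for the cis isomer the two substituents are one axial and one equatorial in each chair.
Chair I (methoxy axial, fluoro equatorial): E = 3.05 kJ/mol.
Chair II (methoxy equatorial, fluoro axial): E = 0.84 kJ/mol.
ΔE = 3.05 − 0.84 = 2.21 kJ/mol; chair II is more stable.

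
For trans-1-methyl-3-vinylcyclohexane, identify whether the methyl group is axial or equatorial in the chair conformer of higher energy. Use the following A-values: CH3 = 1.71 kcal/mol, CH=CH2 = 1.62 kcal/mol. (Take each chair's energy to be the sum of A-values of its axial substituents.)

C1 and C3 have the same parity, so for the trans isomer the two substituents are one axial and one equatorial in each chair.
Chair I (methyl axial, vinyl equatorial): E = 1.71 kcal/mol.
Chair II (methyl equatorial, vinyl axial): E = 1.62 kcal/mol.
Chair I is the less stable (higher-energy) conformer, and in that chair the methyl group is axial.

axial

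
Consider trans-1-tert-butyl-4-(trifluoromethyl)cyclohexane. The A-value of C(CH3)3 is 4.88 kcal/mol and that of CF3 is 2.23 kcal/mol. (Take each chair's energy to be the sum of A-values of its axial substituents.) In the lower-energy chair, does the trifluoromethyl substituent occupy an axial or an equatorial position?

equatorial

C1 and C4 have opposite parity, so for the trans isomer the two substituents are e,e in one chair and a,a in the other.
Chair I (tert-butyl axial, trifluoromethyl axial): E = 7.11 kcal/mol.
Chair II (tert-butyl equatorial, trifluoromethyl equatorial): E = 0.00 kcal/mol.
Chair II is the more stable (lower-energy) conformer, and in that chair the trifluoromethyl group is equatorial.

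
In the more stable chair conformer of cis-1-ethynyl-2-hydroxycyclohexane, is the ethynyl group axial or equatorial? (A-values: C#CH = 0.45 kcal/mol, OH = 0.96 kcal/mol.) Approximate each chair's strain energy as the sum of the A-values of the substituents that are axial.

C1 and C2 have opposite parity, so for the cis isomer the two substituents are one axial and one equatorial in each chair.
Chair I (ethynyl axial, hydroxyl equatorial): E = 0.45 kcal/mol.
Chair II (ethynyl equatorial, hydroxyl axial): E = 0.96 kcal/mol.
Chair I is the more stable (lower-energy) conformer, and in that chair the ethynyl group is axial.

axial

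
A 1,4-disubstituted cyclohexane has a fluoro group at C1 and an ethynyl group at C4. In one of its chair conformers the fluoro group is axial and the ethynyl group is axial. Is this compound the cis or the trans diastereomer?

C1 and C4 have opposite parity, so their axial bonds point in opposite directions.
With opposite-parity carbons, two substituents on the same face are one axial and one equatorial; opposite faces give both axial or both equatorial.
Here the groups are axial/axial → opposite face → trans.

trans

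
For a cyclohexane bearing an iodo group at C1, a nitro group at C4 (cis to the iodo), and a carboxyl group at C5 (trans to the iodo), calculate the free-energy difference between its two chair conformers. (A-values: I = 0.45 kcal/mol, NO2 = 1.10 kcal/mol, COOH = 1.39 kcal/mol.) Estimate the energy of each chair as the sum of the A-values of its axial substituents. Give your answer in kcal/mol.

Chair I (iodo axial, nitro equatorial, carboxyl equatorial): E = 0.45 kcal/mol.
Chair II (iodo equatorial, nitro axial, carboxyl axial): E = 2.49 kcal/mol.
ΔE = 2.49 − 0.45 = 2.04 kcal/mol; chair I is more stable.

2.04 kcal/mol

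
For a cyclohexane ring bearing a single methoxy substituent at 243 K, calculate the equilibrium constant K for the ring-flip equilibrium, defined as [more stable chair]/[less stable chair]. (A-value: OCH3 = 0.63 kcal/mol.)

K ≈ 3.69

One chair has the methoxy group axial (E = 0.63 kcal/mol) and the other has it equatorial (E = 0).
ΔG = 0.63 kcal/mol between the two chairs.
K = exp(ΔG/RT) with R = 1.987×10⁻³ kcal mol⁻¹ K⁻¹ and T = 243 K gives K ≈ 3.69.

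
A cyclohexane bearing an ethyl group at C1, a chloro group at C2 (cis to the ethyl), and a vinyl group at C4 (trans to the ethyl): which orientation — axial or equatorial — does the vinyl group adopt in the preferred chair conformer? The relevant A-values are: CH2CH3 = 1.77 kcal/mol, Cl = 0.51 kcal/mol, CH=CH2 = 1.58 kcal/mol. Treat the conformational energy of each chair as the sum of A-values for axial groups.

Chair I (ethyl axial, chloro equatorial, vinyl axial): E = 3.35 kcal/mol.
Chair II (ethyl equatorial, chloro axial, vinyl equatorial): E = 0.51 kcal/mol.
Chair II is the more stable (lower-energy) conformer, and in that chair the vinyl group is equatorial.

equatorial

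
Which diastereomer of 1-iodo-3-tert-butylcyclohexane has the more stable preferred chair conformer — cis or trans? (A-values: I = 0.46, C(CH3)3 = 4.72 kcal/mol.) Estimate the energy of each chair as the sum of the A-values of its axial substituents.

At 1,3 positions (parity same): cis → (e,e or a,a); trans → (a,e or e,a).
Best chair for cis: E = 0.00 kcal/mol; best chair for trans: E = 0.46 kcal/mol.
The cis isomer is lower by 0.46 kcal/mol.

cis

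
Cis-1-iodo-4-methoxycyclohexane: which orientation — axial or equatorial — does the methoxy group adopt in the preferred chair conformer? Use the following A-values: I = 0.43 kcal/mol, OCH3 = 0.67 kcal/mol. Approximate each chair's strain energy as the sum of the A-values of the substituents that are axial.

equatorial

C1 and C4 have opposite parity, so for the cis isomer the two substituents are one axial and one equatorial in each chair.
Chair I (iodo axial, methoxy equatorial): E = 0.43 kcal/mol.
Chair II (iodo equatorial, methoxy axial): E = 0.67 kcal/mol.
Chair I is the more stable (lower-energy) conformer, and in that chair the methoxy group is equatorial.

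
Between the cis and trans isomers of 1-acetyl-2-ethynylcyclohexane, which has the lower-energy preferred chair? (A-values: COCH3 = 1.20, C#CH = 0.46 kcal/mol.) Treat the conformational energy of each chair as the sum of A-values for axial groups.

At 1,2 positions (parity opposite): cis → (a,e or e,a); trans → (e,e or a,a).
Best chair for cis: E = 0.46 kcal/mol; best chair for trans: E = 0.00 kcal/mol.
The trans isomer is lower by 0.46 kcal/mol.

trans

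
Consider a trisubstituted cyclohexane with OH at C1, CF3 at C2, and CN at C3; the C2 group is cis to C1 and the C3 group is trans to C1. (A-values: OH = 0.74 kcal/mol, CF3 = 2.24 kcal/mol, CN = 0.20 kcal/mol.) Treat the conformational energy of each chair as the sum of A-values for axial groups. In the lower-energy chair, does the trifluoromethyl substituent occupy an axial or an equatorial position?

equatorial

Chair I (hydroxyl axial, trifluoromethyl equatorial, cyano equatorial): E = 0.74 kcal/mol.
Chair II (hydroxyl equatorial, trifluoromethyl axial, cyano axial): E = 2.44 kcal/mol.
Chair I is the more stable (lower-energy) conformer, and in that chair the trifluoromethyl group is equatorial.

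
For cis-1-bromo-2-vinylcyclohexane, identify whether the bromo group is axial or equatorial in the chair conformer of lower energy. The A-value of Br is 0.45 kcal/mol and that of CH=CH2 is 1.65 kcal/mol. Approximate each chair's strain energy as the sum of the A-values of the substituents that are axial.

axial

C1 and C2 have opposite parity, so for the cis isomer the two substituents are one axial and one equatorial in each chair.
Chair I (bromo axial, vinyl equatorial): E = 0.45 kcal/mol.
Chair II (bromo equatorial, vinyl axial): E = 1.65 kcal/mol.
Chair I is the more stable (lower-energy) conformer, and in that chair the bromo group is axial.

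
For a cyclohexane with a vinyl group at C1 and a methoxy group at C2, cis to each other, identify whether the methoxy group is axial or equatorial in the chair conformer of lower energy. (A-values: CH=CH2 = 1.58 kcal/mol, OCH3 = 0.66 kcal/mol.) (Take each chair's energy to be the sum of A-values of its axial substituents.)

C1 and C2 have opposite parity, so for the cis isomer the two substituents are one axial and one equatorial in each chair.
Chair I (vinyl axial, methoxy equatorial): E = 1.58 kcal/mol.
Chair II (vinyl equatorial, methoxy axial): E = 0.66 kcal/mol.
Chair II is the more stable (lower-energy) conformer, and in that chair the methoxy group is axial.

axial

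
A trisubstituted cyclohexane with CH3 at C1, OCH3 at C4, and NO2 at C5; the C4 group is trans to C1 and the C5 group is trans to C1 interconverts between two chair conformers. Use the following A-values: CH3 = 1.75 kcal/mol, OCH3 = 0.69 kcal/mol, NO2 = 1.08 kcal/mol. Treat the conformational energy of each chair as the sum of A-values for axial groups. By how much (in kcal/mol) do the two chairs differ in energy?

Chair I (methyl axial, methoxy axial, nitro equatorial): E = 2.44 kcal/mol.
Chair II (methyl equatorial, methoxy equatorial, nitro axial): E = 1.08 kcal/mol.
ΔE = 2.44 − 1.08 = 1.36 kcal/mol; chair II is more stable.

1.36 kcal/mol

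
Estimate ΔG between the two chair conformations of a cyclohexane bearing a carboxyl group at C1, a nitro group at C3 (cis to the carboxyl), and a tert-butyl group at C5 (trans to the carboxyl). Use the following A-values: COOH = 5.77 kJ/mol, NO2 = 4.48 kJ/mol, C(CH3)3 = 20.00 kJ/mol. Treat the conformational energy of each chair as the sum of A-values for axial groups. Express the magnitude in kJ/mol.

Chair I (carboxyl axial, nitro axial, tert-butyl equatorial): E = 10.25 kJ/mol.
Chair II (carboxyl equatorial, nitro equatorial, tert-butyl axial): E = 20.00 kJ/mol.
ΔE = 20.00 − 10.25 = 9.75 kJ/mol; chair I is more stable.

9.75 kJ/mol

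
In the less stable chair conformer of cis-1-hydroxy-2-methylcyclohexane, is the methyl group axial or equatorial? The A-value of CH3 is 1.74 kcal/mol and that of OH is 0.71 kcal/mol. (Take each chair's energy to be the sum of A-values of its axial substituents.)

axial

C1 and C2 have opposite parity, so for the cis isomer the two substituents are one axial and one equatorial in each chair.
Chair I (methyl axial, hydroxyl equatorial): E = 1.74 kcal/mol.
Chair II (methyl equatorial, hydroxyl axial): E = 0.71 kcal/mol.
Chair I is the less stable (higher-energy) conformer, and in that chair the methyl group is axial.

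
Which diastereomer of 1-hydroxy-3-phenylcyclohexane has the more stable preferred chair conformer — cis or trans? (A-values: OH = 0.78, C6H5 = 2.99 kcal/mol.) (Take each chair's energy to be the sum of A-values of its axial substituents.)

cis

At 1,3 positions (parity same): cis → (e,e or a,a); trans → (a,e or e,a).
Best chair for cis: E = 0.00 kcal/mol; best chair for trans: E = 0.78 kcal/mol.
The cis isomer is lower by 0.78 kcal/mol.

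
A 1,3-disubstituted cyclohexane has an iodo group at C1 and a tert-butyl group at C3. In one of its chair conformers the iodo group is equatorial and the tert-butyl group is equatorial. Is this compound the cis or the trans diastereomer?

cis

C1 and C3 have the same parity, so their axial bonds point in the same direction.
With same-parity carbons, two substituents on the same face are both axial or both equatorial; opposite faces give one of each.
Here the groups are equatorial/equatorial → same face → cis.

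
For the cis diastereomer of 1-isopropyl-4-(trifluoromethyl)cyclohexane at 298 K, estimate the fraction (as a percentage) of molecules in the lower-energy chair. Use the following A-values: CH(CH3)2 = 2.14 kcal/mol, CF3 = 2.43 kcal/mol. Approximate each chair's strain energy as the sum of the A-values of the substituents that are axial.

C1 and C4 have opposite parity, so for the cis isomer the two substituents are one axial and one equatorial in each chair.
Chair I (isopropyl axial, trifluoromethyl equatorial): E = 2.14 kcal/mol; chair II (isopropyl equatorial, trifluoromethyl axial): E = 2.43 kcal/mol.
ΔG = 0.29 kcal/mol between the two chairs.
K = exp(ΔG/RT) with R = 1.987×10⁻³ kcal mol⁻¹ K⁻¹ and T = 298 K gives K ≈ 1.63.
Fraction in the lower-energy chair = K/(K+1) = 62.0%.

62.0%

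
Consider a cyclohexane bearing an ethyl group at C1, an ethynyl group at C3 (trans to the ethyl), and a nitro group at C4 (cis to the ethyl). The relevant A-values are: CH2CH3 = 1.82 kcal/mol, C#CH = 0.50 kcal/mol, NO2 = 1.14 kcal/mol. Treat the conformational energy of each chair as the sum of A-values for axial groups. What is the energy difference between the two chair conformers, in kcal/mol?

0.18 kcal/mol

Chair I (ethyl axial, ethynyl equatorial, nitro equatorial): E = 1.82 kcal/mol.
Chair II (ethyl equatorial, ethynyl axial, nitro axial): E = 1.64 kcal/mol.
ΔE = 1.82 − 1.64 = 0.18 kcal/mol; chair II is more stable.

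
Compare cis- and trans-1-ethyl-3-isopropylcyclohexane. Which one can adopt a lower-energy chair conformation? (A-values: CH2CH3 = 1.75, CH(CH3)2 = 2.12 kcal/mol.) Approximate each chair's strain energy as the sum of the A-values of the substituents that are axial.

At 1,3 positions (parity same): cis → (e,e or a,a); trans → (a,e or e,a).
Best chair for cis: E = 0.00 kcal/mol; best chair for trans: E = 1.75 kcal/mol.
The cis isomer is lower by 1.75 kcal/mol.

cis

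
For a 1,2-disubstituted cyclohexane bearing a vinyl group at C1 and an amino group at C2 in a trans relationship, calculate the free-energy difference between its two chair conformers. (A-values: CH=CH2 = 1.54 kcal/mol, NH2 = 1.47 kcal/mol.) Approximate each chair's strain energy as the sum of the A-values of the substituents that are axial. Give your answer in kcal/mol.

C1 and C2 have opposite parity, so for the trans isomer the two substituents are e,e in one chair and a,a in the other.
Chair I (vinyl axial, amino axial): E = 3.01 kcal/mol.
Chair II (vinyl equatorial, amino equatorial): E = 0.00 kcal/mol.
ΔE = 3.01 − 0.00 = 3.01 kcal/mol; chair II is more stable.

3.01 kcal/mol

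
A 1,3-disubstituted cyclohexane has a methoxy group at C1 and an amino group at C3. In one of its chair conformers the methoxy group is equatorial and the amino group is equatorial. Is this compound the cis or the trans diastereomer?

C1 and C3 have the same parity, so their axial bonds point in the same direction.
With same-parity carbons, two substituents on the same face are both axial or both equatorial; opposite faces give one of each.
Here the groups are equatorial/equatorial → same face → cis.

cis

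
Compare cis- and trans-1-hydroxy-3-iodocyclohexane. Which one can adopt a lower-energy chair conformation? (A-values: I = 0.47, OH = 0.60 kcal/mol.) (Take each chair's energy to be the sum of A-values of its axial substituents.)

cis

At 1,3 positions (parity same): cis → (e,e or a,a); trans → (a,e or e,a).
Best chair for cis: E = 0.00 kcal/mol; best chair for trans: E = 0.47 kcal/mol.
The cis isomer is lower by 0.47 kcal/mol.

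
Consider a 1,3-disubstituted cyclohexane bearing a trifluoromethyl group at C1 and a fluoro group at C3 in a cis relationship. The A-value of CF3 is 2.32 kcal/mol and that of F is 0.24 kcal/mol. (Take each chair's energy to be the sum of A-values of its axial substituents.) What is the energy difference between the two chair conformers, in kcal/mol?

2.56 kcal/mol

C1 and C3 have the same parity, so for the cis isomer the two substituents are e,e in one chair and a,a in the other.
Chair I (trifluoromethyl axial, fluoro axial): E = 2.56 kcal/mol.
Chair II (trifluoromethyl equatorial, fluoro equatorial): E = 0.00 kcal/mol.
ΔE = 2.56 − 0.00 = 2.56 kcal/mol; chair II is more stable.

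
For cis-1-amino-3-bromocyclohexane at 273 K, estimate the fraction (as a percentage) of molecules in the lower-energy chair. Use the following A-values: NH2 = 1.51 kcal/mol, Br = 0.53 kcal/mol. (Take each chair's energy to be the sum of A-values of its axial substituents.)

C1 and C3 have the same parity, so for the cis isomer the two substituents are e,e in one chair and a,a in the other.
Chair I (amino axial, bromo axial): E = 2.04 kcal/mol; chair II (amino equatorial, bromo equatorial): E = 0.00 kcal/mol.
ΔG = 2.04 kcal/mol between the two chairs.
K = exp(ΔG/RT) with R = 1.987×10⁻³ kcal mol⁻¹ K⁻¹ and T = 273 K gives K ≈ 43.
Fraction in the lower-energy chair = K/(K+1) = 97.7%.

97.7%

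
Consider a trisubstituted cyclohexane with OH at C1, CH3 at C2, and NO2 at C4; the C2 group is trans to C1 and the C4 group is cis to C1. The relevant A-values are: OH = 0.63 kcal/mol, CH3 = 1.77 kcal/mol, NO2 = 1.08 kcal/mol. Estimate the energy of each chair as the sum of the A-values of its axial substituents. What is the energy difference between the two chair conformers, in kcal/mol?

Chair I (hydroxyl axial, methyl axial, nitro equatorial): E = 2.40 kcal/mol.
Chair II (hydroxyl equatorial, methyl equatorial, nitro axial): E = 1.08 kcal/mol.
ΔE = 2.40 − 1.08 = 1.32 kcal/mol; chair II is more stable.

1.32 kcal/mol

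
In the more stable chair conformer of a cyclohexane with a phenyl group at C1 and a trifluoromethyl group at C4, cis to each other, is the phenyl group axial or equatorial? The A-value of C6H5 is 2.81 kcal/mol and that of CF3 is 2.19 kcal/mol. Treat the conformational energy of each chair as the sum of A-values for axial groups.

equatorial

C1 and C4 have opposite parity, so for the cis isomer the two substituents are one axial and one equatorial in each chair.
Chair I (phenyl axial, trifluoromethyl equatorial): E = 2.81 kcal/mol.
Chair II (phenyl equatorial, trifluoromethyl axial): E = 2.19 kcal/mol.
Chair II is the more stable (lower-energy) conformer, and in that chair the phenyl group is equatorial.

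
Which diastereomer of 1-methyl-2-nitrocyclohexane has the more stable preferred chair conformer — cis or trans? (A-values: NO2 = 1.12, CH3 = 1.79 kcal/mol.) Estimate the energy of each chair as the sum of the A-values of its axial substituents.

At 1,2 positions (parity opposite): cis → (a,e or e,a); trans → (e,e or a,a).
Best chair for cis: E = 1.12 kcal/mol; best chair for trans: E = 0.00 kcal/mol.
The trans isomer is lower by 1.12 kcal/mol.

trans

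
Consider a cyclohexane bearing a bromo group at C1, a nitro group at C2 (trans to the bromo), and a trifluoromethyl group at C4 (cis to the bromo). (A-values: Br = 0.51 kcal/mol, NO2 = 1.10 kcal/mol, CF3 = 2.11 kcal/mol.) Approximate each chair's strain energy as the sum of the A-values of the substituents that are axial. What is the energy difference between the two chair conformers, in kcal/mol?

0.50 kcal/mol

Chair I (bromo axial, nitro axial, trifluoromethyl equatorial): E = 1.61 kcal/mol.
Chair II (bromo equatorial, nitro equatorial, trifluoromethyl axial): E = 2.11 kcal/mol.
ΔE = 2.11 − 1.61 = 0.50 kcal/mol; chair I is more stable.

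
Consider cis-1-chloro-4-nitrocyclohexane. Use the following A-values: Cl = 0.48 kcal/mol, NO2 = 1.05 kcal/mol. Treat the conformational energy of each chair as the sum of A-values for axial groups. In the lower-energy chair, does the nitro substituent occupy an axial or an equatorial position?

equatorial

C1 and C4 have opposite parity, so for the cis isomer the two substituents are one axial and one equatorial in each chair.
Chair I (chloro axial, nitro equatorial): E = 0.48 kcal/mol.
Chair II (chloro equatorial, nitro axial): E = 1.05 kcal/mol.
Chair I is the more stable (lower-energy) conformer, and in that chair the nitro group is equatorial.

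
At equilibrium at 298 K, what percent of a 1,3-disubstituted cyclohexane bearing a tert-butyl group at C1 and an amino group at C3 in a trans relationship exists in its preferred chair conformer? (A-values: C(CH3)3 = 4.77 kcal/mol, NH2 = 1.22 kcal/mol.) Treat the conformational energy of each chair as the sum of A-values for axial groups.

99.8%

C1 and C3 have the same parity, so for the trans isomer the two substituents are one axial and one equatorial in each chair.
Chair I (tert-butyl axial, amino equatorial): E = 4.77 kcal/mol; chair II (tert-butyl equatorial, amino axial): E = 1.22 kcal/mol.
ΔG = 3.55 kcal/mol between the two chairs.
K = exp(ΔG/RT) with R = 1.987×10⁻³ kcal mol⁻¹ K⁻¹ and T = 298 K gives K ≈ 402.
Fraction in the lower-energy chair = K/(K+1) = 99.8%.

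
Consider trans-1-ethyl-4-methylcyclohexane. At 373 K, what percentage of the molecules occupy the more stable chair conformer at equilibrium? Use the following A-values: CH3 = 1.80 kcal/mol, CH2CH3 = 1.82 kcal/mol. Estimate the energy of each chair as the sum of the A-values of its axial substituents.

C1 and C4 have opposite parity, so for the trans isomer the two substituents are e,e in one chair and a,a in the other.
Chair I (methyl axial, ethyl axial): E = 3.62 kcal/mol; chair II (methyl equatorial, ethyl equatorial): E = 0.00 kcal/mol.
ΔG = 3.62 kcal/mol between the two chairs.
K = exp(ΔG/RT) with R = 1.987×10⁻³ kcal mol⁻¹ K⁻¹ and T = 373 K gives K ≈ 132.
Fraction in the lower-energy chair = K/(K+1) = 99.2%.

99.2%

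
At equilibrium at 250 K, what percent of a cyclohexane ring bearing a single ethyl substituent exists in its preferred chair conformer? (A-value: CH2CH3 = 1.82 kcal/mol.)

One chair has the ethyl group axial (E = 1.82 kcal/mol) and the other has it equatorial (E = 0).
ΔG = 1.82 kcal/mol between the two chairs.
K = exp(ΔG/RT) with R = 1.987×10⁻³ kcal mol⁻¹ K⁻¹ and T = 250 K gives K ≈ 39.
Fraction in the lower-energy chair = K/(K+1) = 97.5%.

97.5%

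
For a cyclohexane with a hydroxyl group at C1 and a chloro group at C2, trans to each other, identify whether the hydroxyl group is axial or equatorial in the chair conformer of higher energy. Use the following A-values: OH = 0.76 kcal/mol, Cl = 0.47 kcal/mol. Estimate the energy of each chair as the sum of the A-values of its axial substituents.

C1 and C2 have opposite parity, so for the trans isomer the two substituents are e,e in one chair and a,a in the other.
Chair I (hydroxyl axial, chloro axial): E = 1.23 kcal/mol.
Chair II (hydroxyl equatorial, chloro equatorial): E = 0.00 kcal/mol.
Chair I is the less stable (higher-energy) conformer, and in that chair the hydroxyl group is axial.

axial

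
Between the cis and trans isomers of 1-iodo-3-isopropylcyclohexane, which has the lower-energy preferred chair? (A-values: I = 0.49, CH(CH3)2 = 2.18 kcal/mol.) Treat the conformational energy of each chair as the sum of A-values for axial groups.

cis

At 1,3 positions (parity same): cis → (e,e or a,a); trans → (a,e or e,a).
Best chair for cis: E = 0.00 kcal/mol; best chair for trans: E = 0.49 kcal/mol.
The cis isomer is lower by 0.49 kcal/mol.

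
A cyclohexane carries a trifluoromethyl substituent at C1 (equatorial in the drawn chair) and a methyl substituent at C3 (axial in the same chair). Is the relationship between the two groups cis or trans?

C1 and C3 have the same parity, so their axial bonds point in the same direction.
With same-parity carbons, two substituents on the same face are both axial or both equatorial; opposite faces give one of each.
Here the groups are equatorial/axial → opposite face → trans.

trans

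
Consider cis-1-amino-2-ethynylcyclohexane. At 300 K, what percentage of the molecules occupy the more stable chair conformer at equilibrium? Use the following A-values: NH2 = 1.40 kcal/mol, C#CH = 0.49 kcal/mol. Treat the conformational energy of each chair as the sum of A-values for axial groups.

82.2%

C1 and C2 have opposite parity, so for the cis isomer the two substituents are one axial and one equatorial in each chair.
Chair I (amino axial, ethynyl equatorial): E = 1.40 kcal/mol; chair II (amino equatorial, ethynyl axial): E = 0.49 kcal/mol.
ΔG = 0.91 kcal/mol between the two chairs.
K = exp(ΔG/RT) with R = 1.987×10⁻³ kcal mol⁻¹ K⁻¹ and T = 300 K gives K ≈ 4.6.
Fraction in the lower-energy chair = K/(K+1) = 82.2%.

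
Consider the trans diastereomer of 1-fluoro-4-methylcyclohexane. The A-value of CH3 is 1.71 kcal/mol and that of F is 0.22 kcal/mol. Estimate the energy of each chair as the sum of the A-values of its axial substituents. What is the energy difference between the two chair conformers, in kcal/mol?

1.93 kcal/mol

C1 and C4 have opposite parity, so for the trans isomer the two substituents are e,e in one chair and a,a in the other.
Chair I (methyl axial, fluoro axial): E = 1.93 kcal/mol.
Chair II (methyl equatorial, fluoro equatorial): E = 0.00 kcal/mol.
ΔE = 1.93 − 0.00 = 1.93 kcal/mol; chair II is more stable.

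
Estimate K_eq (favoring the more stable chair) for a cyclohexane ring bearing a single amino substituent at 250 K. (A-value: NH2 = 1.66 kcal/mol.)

K ≈ 28.3

One chair has the amino group axial (E = 1.66 kcal/mol) and the other has it equatorial (E = 0).
ΔG = 1.66 kcal/mol between the two chairs.
K = exp(ΔG/RT) with R = 1.987×10⁻³ kcal mol⁻¹ K⁻¹ and T = 250 K gives K ≈ 28.3.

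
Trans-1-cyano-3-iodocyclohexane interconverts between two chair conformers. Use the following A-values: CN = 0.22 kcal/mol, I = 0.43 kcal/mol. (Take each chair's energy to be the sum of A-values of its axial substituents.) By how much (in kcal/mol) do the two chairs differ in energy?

0.21 kcal/mol

C1 and C3 have the same parity, so for the trans isomer the two substituents are one axial and one equatorial in each chair.
Chair I (cyano axial, iodo equatorial): E = 0.22 kcal/mol.
Chair II (cyano equatorial, iodo axial): E = 0.43 kcal/mol.
ΔE = 0.43 − 0.22 = 0.21 kcal/mol; chair I is more stable.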